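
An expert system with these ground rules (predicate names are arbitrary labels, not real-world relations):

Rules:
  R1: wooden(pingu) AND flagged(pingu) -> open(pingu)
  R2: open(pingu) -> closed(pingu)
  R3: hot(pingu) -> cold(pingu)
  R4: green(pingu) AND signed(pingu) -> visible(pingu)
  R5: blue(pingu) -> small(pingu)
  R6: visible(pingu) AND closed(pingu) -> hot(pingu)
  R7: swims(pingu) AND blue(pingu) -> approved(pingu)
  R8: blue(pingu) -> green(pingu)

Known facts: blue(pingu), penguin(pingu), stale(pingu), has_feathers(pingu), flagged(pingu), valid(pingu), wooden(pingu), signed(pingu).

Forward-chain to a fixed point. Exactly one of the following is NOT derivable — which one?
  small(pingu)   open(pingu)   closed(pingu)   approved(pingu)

approved(pingu)

Round 1: R1 [wooden(pingu) AND flagged(pingu) -> open(pingu)]; R5 [blue(pingu) -> small(pingu)]; R8 [blue(pingu) -> green(pingu)]. New: open(pingu), small(pingu), green(pingu).
Round 2: R2 [open(pingu) -> closed(pingu)]; R4 [green(pingu) AND signed(pingu) -> visible(pingu)]. New: closed(pingu), visible(pingu).
Round 3: R6 [visible(pingu) AND closed(pingu) -> hot(pingu)]. New: hot(pingu).
Round 4: R3 [hot(pingu) -> cold(pingu)]. New: cold(pingu).
Derived: closed(pingu) (round 2), open(pingu) (round 1), small(pingu) (round 1). approved(pingu) never appears in any round.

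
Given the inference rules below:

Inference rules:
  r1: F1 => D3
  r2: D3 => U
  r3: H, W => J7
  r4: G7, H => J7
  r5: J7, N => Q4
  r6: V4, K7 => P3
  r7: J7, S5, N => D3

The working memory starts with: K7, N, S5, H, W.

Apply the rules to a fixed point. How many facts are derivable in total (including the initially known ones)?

9

Round 1 — r3, derive J7.
Round 2 — r5, r7, derive Q4, D3.
Round 3 — r2, derive U.
Closure: {D3, H, J7, K7, N, Q4, S5, U, W} — 9 facts.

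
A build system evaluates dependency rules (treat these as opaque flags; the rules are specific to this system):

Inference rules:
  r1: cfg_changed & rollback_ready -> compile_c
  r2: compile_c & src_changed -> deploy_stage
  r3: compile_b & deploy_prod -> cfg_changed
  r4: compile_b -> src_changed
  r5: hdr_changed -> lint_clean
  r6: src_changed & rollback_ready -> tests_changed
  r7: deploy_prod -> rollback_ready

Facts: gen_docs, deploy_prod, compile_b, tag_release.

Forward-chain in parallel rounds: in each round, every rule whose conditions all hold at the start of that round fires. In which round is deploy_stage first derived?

3

Round 1 fires r3, r4, r7, giving cfg_changed, src_changed, rollback_ready.
Round 2 fires r1, r6, giving compile_c, tests_changed.
Round 3 fires r2, giving deploy_stage.
deploy_stage first appears in round 3.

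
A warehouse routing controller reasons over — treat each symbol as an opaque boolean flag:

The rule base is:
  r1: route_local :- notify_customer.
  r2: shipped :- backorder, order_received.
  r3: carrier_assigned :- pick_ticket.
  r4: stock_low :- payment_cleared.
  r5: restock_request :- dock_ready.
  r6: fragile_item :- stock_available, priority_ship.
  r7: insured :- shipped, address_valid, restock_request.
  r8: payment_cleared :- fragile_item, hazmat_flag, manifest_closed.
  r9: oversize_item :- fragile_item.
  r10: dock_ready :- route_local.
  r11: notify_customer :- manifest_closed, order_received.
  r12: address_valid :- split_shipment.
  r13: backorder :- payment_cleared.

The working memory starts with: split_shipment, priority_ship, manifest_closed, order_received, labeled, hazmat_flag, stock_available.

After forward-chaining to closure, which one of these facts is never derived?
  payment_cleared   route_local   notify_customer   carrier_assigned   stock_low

Round 1: r6 [fragile_item :- stock_available, priority_ship.]; r11 [notify_customer :- manifest_closed, order_received.]; r12 [address_valid :- split_shipment.]. New: fragile_item, notify_customer, address_valid.
Round 2: r1 [route_local :- notify_customer.]; r8 [payment_cleared :- fragile_item, hazmat_flag, manifest_closed.]; r9 [oversize_item :- fragile_item.]. New: route_local, payment_cleared, oversize_item.
Round 3: r4 [stock_low :- payment_cleared.]; r10 [dock_ready :- route_local.]; r13 [backorder :- payment_cleared.]. New: stock_low, dock_ready, backorder.
Round 4: r2 [shipped :- backorder, order_received.]; r5 [restock_request :- dock_ready.]. New: shipped, restock_request.
Round 5: r7 [insured :- shipped, address_valid, restock_request.]. New: insured.
Derived: payment_cleared (round 2), route_local (round 2), stock_low (round 3), notify_customer (round 1). carrier_assigned never appears in any round.

carrier_assigned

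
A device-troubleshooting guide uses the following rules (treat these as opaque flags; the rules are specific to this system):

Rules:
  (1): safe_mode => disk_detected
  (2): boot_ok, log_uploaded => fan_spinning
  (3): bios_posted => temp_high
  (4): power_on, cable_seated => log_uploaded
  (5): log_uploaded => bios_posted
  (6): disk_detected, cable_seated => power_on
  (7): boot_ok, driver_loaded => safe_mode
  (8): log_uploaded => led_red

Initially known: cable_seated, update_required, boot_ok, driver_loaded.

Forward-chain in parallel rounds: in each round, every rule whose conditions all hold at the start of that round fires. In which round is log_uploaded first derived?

4

[1] (7) [boot_ok, driver_loaded => safe_mode]. ⇒ new: safe_mode.
[2] (1) [safe_mode => disk_detected]. ⇒ new: disk_detected.
[3] (6) [disk_detected, cable_seated => power_on]. ⇒ new: power_on.
[4] (4) [power_on, cable_seated => log_uploaded]. ⇒ new: log_uploaded.
log_uploaded first appears in round 4.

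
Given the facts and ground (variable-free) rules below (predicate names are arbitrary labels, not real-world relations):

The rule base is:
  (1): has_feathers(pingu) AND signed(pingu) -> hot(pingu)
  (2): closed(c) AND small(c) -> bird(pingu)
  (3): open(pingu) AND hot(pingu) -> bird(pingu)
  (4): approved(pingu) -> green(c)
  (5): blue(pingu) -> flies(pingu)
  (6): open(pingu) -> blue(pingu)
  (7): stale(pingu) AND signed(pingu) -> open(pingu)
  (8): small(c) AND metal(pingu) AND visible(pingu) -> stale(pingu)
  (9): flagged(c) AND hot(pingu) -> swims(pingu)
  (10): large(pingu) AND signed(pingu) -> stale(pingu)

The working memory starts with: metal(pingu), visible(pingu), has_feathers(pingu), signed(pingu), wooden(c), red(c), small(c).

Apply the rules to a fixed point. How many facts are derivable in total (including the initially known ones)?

Round 1 — (1), (8), derive hot(pingu), stale(pingu).
Round 2 — (7), derive open(pingu).
Round 3 — (3), (6), derive bird(pingu), blue(pingu).
Round 4 — (5), derive flies(pingu).
Closure: {bird(pingu), blue(pingu), flies(pingu), has_feathers(pingu), hot(pingu), metal(pingu), open(pingu), red(c), signed(pingu), small(c), stale(pingu), visible(pingu), wooden(c)} — 13 facts.

13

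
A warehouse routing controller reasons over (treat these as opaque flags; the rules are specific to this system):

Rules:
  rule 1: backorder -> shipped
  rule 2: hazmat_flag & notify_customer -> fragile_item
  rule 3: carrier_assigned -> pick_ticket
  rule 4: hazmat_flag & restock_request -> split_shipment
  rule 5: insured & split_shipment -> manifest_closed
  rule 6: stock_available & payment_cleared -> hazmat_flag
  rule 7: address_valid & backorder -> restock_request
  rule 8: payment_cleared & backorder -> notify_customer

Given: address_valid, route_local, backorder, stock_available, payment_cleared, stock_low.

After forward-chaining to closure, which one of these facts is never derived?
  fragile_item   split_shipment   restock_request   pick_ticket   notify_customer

pick_ticket

Round 1: rule 1 [backorder -> shipped]; rule 6 [stock_available & payment_cleared -> hazmat_flag]; rule 7 [address_valid & backorder -> restock_request]; rule 8 [payment_cleared & backorder -> notify_customer]. New: shipped, hazmat_flag, restock_request, notify_customer.
Round 2: rule 2 [hazmat_flag & notify_customer -> fragile_item]; rule 4 [hazmat_flag & restock_request -> split_shipment]. New: fragile_item, split_shipment.
Derived: notify_customer (round 1), fragile_item (round 2), restock_request (round 1), split_shipment (round 2). pick_ticket never appears in any round.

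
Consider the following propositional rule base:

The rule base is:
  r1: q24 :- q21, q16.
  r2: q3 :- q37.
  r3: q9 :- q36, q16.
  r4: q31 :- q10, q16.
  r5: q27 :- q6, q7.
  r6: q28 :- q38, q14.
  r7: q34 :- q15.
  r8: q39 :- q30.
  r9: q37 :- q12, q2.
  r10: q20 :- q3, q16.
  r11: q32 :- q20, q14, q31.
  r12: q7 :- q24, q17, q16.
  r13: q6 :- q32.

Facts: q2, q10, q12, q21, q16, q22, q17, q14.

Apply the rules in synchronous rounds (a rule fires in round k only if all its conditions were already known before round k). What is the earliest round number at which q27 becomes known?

Round 1 — r1, r4, r9, derive q24, q31, q37.
Round 2 — r2, r12, derive q3, q7.
Round 3 — r10, derive q20.
Round 4 — r11, derive q32.
Round 5 — r13, derive q6.
Round 6 — r5, derive q27.
q27 first appears in round 6.

6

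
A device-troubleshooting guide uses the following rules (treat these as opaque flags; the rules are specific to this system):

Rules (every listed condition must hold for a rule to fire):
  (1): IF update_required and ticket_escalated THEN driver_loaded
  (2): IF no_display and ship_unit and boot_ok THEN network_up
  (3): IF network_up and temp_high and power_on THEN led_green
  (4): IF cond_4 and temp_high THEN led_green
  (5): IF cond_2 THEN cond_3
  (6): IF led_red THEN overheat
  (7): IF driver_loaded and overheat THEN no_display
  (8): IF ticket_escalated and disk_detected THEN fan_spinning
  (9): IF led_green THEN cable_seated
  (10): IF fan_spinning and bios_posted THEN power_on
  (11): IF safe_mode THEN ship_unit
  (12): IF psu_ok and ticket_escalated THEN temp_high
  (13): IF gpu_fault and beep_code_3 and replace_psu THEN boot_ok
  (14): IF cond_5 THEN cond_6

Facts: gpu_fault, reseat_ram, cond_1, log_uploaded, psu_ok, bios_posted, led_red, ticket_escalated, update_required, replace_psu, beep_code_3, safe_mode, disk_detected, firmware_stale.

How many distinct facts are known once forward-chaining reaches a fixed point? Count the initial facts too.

25

Round 1 fires (1), (6), (8), (11), (12), (13), giving driver_loaded, overheat, fan_spinning, ship_unit, temp_high, boot_ok.
Round 2 fires (7), (10), giving no_display, power_on.
Round 3 fires (2), giving network_up.
Round 4 fires (3), giving led_green.
Round 5 fires (9), giving cable_seated.
Closure: {beep_code_3, bios_posted, boot_ok, cable_seated, cond_1, disk_detected, driver_loaded, fan_spinning, firmware_stale, gpu_fault, led_green, led_red, log_uploaded, network_up, no_display, overheat, power_on, psu_ok, replace_psu, reseat_ram, safe_mode, ship_unit, temp_high, ticket_escalated, update_required} — 25 facts.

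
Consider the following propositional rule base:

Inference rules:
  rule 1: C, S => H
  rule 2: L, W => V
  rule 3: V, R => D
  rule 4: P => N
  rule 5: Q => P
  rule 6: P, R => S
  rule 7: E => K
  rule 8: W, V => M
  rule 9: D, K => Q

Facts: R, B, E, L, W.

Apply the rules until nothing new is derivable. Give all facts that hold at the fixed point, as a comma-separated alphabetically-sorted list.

B, D, E, K, L, M, N, P, Q, R, S, V, W

[1] rule 2 [L, W => V]; rule 7 [E => K]. ⇒ new: V, K.
[2] rule 3 [V, R => D]; rule 8 [W, V => M]. ⇒ new: D, M.
[3] rule 9 [D, K => Q]. ⇒ new: Q.
[4] rule 5 [Q => P]. ⇒ new: P.
[5] rule 4 [P => N]; rule 6 [P, R => S]. ⇒ new: N, S.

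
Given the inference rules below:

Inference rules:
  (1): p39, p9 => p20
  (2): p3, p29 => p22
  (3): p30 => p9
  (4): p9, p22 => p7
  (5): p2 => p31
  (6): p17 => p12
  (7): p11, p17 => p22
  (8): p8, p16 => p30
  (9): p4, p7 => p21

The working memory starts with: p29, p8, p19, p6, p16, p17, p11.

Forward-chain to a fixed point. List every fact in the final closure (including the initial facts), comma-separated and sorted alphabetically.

p11, p12, p16, p17, p19, p22, p29, p30, p6, p7, p8, p9

Round 1: (6) [p17 => p12]; (7) [p11, p17 => p22]; (8) [p8, p16 => p30]. Adds p12, p22, p30.
Round 2: (3) [p30 => p9]. Adds p9.
Round 3: (4) [p9, p22 => p7]. Adds p7.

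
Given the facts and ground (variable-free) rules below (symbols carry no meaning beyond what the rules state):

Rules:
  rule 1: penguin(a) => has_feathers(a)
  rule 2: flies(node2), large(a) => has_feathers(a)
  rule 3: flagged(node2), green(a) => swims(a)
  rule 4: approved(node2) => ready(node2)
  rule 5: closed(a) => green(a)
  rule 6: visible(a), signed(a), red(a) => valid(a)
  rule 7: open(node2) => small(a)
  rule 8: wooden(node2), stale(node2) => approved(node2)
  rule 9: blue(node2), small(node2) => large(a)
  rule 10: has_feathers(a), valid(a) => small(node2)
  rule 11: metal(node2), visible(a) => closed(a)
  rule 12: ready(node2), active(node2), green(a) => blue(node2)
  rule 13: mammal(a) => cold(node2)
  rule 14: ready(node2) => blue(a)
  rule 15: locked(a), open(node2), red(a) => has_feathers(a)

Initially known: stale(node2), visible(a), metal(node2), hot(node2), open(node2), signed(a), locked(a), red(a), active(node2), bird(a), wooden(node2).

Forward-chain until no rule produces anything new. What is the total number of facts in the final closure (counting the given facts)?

22

Round 1 — rule 6, rule 7, rule 8, rule 11, rule 15, derive valid(a), small(a), approved(node2), closed(a), has_feathers(a).
Round 2 — rule 4, rule 5, rule 10, derive ready(node2), green(a), small(node2).
Round 3 — rule 12, rule 14, derive blue(node2), blue(a).
Round 4 — rule 9, derive large(a).
Closure: {active(node2), approved(node2), bird(a), blue(a), blue(node2), closed(a), green(a), has_feathers(a), hot(node2), large(a), locked(a), metal(node2), open(node2), ready(node2), red(a), signed(a), small(a), small(node2), stale(node2), valid(a), visible(a), wooden(node2)} — 22 facts.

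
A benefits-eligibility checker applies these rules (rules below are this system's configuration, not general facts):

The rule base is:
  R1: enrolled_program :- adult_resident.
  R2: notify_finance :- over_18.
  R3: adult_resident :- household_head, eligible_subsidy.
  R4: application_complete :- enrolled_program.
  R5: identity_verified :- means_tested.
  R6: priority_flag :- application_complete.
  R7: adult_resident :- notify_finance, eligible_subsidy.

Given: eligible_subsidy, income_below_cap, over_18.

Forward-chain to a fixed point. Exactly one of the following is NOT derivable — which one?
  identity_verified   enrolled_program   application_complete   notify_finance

identity_verified

Round 1: R2 [notify_finance :- over_18.]. Adds notify_finance.
Round 2: R7 [adult_resident :- notify_finance, eligible_subsidy.]. Adds adult_resident.
Round 3: R1 [enrolled_program :- adult_resident.]. Adds enrolled_program.
Round 4: R4 [application_complete :- enrolled_program.]. Adds application_complete.
Round 5: R6 [priority_flag :- application_complete.]. Adds priority_flag.
Derived: application_complete (round 4), enrolled_program (round 3), notify_finance (round 1). identity_verified never appears in any round.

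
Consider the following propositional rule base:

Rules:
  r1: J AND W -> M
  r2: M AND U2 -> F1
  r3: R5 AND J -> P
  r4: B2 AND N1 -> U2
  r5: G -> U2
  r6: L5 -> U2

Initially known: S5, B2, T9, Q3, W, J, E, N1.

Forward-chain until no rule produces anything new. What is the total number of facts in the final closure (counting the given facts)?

11

Round 1: r1 [J AND W -> M]; r4 [B2 AND N1 -> U2]. New: M, U2.
Round 2: r2 [M AND U2 -> F1]. New: F1.
Closure: {B2, E, F1, J, M, N1, Q3, S5, T9, U2, W} — 11 facts.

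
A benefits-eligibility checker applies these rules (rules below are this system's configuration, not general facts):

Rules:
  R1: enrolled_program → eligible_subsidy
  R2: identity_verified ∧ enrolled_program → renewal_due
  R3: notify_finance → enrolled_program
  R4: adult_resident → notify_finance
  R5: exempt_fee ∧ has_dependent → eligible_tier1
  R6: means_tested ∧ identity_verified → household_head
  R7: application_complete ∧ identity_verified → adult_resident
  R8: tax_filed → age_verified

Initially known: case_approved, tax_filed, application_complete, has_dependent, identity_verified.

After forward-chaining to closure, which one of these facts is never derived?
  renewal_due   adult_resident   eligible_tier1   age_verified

Round 1 — R7, R8, derive adult_resident, age_verified.
Round 2 — R4, derive notify_finance.
Round 3 — R3, derive enrolled_program.
Round 4 — R1, R2, derive eligible_subsidy, renewal_due.
Derived: adult_resident (round 1), age_verified (round 1), renewal_due (round 4). eligible_tier1 never appears in any round.

eligible_tier1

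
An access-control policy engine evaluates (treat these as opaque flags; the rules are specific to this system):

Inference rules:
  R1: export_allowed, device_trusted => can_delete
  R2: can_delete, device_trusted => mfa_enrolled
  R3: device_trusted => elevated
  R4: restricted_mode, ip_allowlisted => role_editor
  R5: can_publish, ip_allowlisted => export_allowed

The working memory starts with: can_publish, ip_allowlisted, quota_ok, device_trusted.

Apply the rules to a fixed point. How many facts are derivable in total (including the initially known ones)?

8

Round 1: R3 [device_trusted => elevated]; R5 [can_publish, ip_allowlisted => export_allowed]. Adds elevated, export_allowed.
Round 2: R1 [export_allowed, device_trusted => can_delete]. Adds can_delete.
Round 3: R2 [can_delete, device_trusted => mfa_enrolled]. Adds mfa_enrolled.
Closure: {can_delete, can_publish, device_trusted, elevated, export_allowed, ip_allowlisted, mfa_enrolled, quota_ok} — 8 facts.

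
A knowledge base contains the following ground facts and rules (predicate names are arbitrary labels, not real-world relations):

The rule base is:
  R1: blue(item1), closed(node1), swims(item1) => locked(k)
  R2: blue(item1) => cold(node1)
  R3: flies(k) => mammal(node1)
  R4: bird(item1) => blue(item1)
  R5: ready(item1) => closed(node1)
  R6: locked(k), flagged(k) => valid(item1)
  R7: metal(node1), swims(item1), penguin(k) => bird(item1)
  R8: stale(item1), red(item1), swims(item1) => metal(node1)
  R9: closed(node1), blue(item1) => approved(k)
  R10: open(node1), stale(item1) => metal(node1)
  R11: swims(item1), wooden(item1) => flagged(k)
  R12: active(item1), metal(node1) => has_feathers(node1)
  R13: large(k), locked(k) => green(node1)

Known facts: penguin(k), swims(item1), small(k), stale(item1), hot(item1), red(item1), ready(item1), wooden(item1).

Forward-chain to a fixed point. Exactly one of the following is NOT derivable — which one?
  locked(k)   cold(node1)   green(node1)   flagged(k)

Round 1 fires R5, R8, R11, giving closed(node1), metal(node1), flagged(k).
Round 2 fires R7, giving bird(item1).
Round 3 fires R4, giving blue(item1).
Round 4 fires R1, R2, R9, giving locked(k), cold(node1), approved(k).
Round 5 fires R6, giving valid(item1).
Derived: flagged(k) (round 1), locked(k) (round 4), cold(node1) (round 4). green(node1) never appears in any round.

green(node1)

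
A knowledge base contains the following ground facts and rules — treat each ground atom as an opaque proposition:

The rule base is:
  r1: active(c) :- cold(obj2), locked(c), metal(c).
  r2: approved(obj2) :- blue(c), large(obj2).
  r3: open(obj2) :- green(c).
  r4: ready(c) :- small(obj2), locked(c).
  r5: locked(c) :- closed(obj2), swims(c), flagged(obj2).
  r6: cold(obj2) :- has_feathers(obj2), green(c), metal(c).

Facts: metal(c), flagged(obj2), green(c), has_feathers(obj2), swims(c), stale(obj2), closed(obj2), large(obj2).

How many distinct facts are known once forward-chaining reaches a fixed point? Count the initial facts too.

Round 1: r3 [open(obj2) :- green(c).]; r5 [locked(c) :- closed(obj2), swims(c), flagged(obj2).]; r6 [cold(obj2) :- has_feathers(obj2), green(c), metal(c).]. New: open(obj2), locked(c), cold(obj2).
Round 2: r1 [active(c) :- cold(obj2), locked(c), metal(c).]. New: active(c).
Closure: {active(c), closed(obj2), cold(obj2), flagged(obj2), green(c), has_feathers(obj2), large(obj2), locked(c), metal(c), open(obj2), stale(obj2), swims(c)} — 12 facts.

12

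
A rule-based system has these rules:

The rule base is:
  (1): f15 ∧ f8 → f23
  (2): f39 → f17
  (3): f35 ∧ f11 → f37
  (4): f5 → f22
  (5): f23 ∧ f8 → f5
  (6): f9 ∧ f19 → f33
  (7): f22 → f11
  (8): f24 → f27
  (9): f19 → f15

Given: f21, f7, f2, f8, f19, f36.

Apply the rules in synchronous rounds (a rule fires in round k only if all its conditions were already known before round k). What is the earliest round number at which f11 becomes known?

Round 1 fires (9), giving f15.
Round 2 fires (1), giving f23.
Round 3 fires (5), giving f5.
Round 4 fires (4), giving f22.
Round 5 fires (7), giving f11.
f11 first appears in round 5.

5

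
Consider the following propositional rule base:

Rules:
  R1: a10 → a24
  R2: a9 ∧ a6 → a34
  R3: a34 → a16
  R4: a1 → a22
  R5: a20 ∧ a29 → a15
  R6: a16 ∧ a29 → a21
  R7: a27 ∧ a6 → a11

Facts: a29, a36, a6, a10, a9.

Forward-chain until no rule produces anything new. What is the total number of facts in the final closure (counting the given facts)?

9

Round 1 — R1, R2, derive a24, a34.
Round 2 — R3, derive a16.
Round 3 — R6, derive a21.
Closure: {a10, a16, a21, a24, a29, a34, a36, a6, a9} — 9 facts.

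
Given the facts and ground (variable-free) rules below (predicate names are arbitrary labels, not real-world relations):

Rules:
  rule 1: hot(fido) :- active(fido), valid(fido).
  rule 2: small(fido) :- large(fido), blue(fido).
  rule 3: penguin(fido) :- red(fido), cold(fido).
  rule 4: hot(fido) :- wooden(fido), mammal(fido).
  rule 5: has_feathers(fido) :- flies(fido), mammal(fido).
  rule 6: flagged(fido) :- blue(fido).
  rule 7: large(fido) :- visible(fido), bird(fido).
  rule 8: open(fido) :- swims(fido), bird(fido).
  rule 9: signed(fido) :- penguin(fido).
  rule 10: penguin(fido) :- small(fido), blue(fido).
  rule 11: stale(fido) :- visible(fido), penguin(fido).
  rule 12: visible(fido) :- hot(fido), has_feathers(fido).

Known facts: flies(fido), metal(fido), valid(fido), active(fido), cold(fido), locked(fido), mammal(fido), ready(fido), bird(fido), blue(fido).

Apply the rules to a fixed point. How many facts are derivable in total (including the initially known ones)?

19

Round 1 — rule 1, rule 5, rule 6, derive hot(fido), has_feathers(fido), flagged(fido).
Round 2 — rule 12, derive visible(fido).
Round 3 — rule 7, derive large(fido).
Round 4 — rule 2, derive small(fido).
Round 5 — rule 10, derive penguin(fido).
Round 6 — rule 9, rule 11, derive signed(fido), stale(fido).
Closure: {active(fido), bird(fido), blue(fido), cold(fido), flagged(fido), flies(fido), has_feathers(fido), hot(fido), large(fido), locked(fido), mammal(fido), metal(fido), penguin(fido), ready(fido), signed(fido), small(fido), stale(fido), valid(fido), visible(fido)} — 19 facts.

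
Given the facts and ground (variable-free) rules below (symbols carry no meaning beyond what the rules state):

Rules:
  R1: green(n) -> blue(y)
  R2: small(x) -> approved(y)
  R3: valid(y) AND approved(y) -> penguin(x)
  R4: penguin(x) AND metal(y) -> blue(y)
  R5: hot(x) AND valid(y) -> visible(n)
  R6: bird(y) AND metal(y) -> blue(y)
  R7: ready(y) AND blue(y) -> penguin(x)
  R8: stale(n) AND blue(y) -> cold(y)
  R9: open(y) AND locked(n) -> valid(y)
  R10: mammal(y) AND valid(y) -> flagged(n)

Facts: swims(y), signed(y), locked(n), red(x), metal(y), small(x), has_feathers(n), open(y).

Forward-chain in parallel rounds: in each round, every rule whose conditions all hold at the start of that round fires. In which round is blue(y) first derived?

Round 1 fires R2, R9, giving approved(y), valid(y).
Round 2 fires R3, giving penguin(x).
Round 3 fires R4, giving blue(y).
blue(y) first appears in round 3.

3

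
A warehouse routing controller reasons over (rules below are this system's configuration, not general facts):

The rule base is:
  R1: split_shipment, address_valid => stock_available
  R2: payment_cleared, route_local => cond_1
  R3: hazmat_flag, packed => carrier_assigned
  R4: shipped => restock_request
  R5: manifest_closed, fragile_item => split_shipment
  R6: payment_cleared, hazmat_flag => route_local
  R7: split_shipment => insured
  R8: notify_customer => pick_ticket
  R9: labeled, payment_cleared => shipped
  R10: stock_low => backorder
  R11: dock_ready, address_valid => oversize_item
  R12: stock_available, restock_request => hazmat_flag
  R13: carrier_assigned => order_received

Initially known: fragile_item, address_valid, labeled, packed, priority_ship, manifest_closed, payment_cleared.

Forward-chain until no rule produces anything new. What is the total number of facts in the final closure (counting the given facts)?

Round 1 — R5, R9, derive split_shipment, shipped.
Round 2 — R1, R4, R7, derive stock_available, restock_request, insured.
Round 3 — R12, derive hazmat_flag.
Round 4 — R3, R6, derive carrier_assigned, route_local.
Round 5 — R2, R13, derive cond_1, order_received.
Closure: {address_valid, carrier_assigned, cond_1, fragile_item, hazmat_flag, insured, labeled, manifest_closed, order_received, packed, payment_cleared, priority_ship, restock_request, route_local, shipped, split_shipment, stock_available} — 17 facts.

17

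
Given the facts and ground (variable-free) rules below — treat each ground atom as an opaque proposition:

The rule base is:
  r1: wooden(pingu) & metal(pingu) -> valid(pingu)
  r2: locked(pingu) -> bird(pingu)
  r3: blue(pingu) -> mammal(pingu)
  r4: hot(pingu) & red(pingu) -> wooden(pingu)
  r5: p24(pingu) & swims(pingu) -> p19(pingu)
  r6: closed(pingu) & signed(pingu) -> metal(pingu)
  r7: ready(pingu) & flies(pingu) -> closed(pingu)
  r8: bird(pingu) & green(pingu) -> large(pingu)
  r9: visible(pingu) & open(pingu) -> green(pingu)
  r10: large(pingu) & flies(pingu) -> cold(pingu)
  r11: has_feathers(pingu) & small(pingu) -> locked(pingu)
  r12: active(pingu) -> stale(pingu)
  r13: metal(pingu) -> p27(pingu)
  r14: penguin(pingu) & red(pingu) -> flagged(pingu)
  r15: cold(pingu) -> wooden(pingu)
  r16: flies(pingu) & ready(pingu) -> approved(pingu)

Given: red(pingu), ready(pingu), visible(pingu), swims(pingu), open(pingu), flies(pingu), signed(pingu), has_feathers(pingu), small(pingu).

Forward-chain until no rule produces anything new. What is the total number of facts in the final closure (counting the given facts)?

Round 1: r7 [ready(pingu) & flies(pingu) -> closed(pingu)]; r9 [visible(pingu) & open(pingu) -> green(pingu)]; r11 [has_feathers(pingu) & small(pingu) -> locked(pingu)]; r16 [flies(pingu) & ready(pingu) -> approved(pingu)]. Adds closed(pingu), green(pingu), locked(pingu), approved(pingu).
Round 2: r2 [locked(pingu) -> bird(pingu)]; r6 [closed(pingu) & signed(pingu) -> metal(pingu)]. Adds bird(pingu), metal(pingu).
Round 3: r8 [bird(pingu) & green(pingu) -> large(pingu)]; r13 [metal(pingu) -> p27(pingu)]. Adds large(pingu), p27(pingu).
Round 4: r10 [large(pingu) & flies(pingu) -> cold(pingu)]. Adds cold(pingu).
Round 5: r15 [cold(pingu) -> wooden(pingu)]. Adds wooden(pingu).
Round 6: r1 [wooden(pingu) & metal(pingu) -> valid(pingu)]. Adds valid(pingu).
Closure: {approved(pingu), bird(pingu), closed(pingu), cold(pingu), flies(pingu), green(pingu), has_feathers(pingu), large(pingu), locked(pingu), metal(pingu), open(pingu), p27(pingu), ready(pingu), red(pingu), signed(pingu), small(pingu), swims(pingu), valid(pingu), visible(pingu), wooden(pingu)} — 20 facts.

20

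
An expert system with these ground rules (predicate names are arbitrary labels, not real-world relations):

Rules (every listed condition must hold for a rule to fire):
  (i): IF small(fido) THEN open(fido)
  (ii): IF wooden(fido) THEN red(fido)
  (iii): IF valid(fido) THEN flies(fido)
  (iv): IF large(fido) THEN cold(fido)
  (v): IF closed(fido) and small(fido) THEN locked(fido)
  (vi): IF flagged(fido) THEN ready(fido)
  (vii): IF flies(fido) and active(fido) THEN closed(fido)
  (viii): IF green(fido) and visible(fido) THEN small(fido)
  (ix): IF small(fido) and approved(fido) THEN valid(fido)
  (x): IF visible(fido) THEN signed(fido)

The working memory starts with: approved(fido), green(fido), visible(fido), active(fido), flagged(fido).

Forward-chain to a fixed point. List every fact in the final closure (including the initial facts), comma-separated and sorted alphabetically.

Round 1 fires (vi), (viii), (x), giving ready(fido), small(fido), signed(fido).
Round 2 fires (i), (ix), giving open(fido), valid(fido).
Round 3 fires (iii), giving flies(fido).
Round 4 fires (vii), giving closed(fido).
Round 5 fires (v), giving locked(fido).

active(fido), approved(fido), closed(fido), flagged(fido), flies(fido), green(fido), locked(fido), open(fido), ready(fido), signed(fido), small(fido), valid(fido), visible(fido)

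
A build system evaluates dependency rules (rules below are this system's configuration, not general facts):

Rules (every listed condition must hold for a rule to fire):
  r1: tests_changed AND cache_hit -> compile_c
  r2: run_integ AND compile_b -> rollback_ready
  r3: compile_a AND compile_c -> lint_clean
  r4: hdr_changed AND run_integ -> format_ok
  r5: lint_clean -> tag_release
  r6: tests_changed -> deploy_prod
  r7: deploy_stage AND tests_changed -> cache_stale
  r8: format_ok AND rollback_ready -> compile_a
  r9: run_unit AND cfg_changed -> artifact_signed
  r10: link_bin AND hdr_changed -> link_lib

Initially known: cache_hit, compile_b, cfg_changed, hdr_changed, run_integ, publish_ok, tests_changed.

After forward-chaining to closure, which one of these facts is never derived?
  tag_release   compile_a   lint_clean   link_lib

link_lib

Round 1 fires r1, r2, r4, r6, giving compile_c, rollback_ready, format_ok, deploy_prod.
Round 2 fires r8, giving compile_a.
Round 3 fires r3, giving lint_clean.
Round 4 fires r5, giving tag_release.
Derived: compile_a (round 2), tag_release (round 4), lint_clean (round 3). link_lib never appears in any round.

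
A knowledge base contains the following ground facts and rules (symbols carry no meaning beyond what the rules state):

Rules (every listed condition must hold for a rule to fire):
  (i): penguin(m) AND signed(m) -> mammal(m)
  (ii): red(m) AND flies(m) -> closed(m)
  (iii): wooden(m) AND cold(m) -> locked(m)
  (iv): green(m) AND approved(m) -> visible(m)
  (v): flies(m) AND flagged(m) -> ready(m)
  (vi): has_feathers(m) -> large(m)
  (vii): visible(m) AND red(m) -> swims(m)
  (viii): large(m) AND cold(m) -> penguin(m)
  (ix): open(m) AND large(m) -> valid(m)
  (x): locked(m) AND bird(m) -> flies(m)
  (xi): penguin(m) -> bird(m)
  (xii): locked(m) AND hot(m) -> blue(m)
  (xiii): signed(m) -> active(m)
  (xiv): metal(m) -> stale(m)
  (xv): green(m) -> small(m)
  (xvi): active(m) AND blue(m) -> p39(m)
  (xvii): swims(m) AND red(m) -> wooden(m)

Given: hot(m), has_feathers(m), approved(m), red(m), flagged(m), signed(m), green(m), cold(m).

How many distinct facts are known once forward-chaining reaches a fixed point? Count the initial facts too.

23

Round 1 fires (iv), (vi), (xiii), (xv), giving visible(m), large(m), active(m), small(m).
Round 2 fires (vii), (viii), giving swims(m), penguin(m).
Round 3 fires (i), (xi), (xvii), giving mammal(m), bird(m), wooden(m).
Round 4 fires (iii), giving locked(m).
Round 5 fires (x), (xii), giving flies(m), blue(m).
Round 6 fires (ii), (v), (xvi), giving closed(m), ready(m), p39(m).
Closure: {active(m), approved(m), bird(m), blue(m), closed(m), cold(m), flagged(m), flies(m), green(m), has_feathers(m), hot(m), large(m), locked(m), mammal(m), p39(m), penguin(m), ready(m), red(m), signed(m), small(m), swims(m), visible(m), wooden(m)} — 23 facts.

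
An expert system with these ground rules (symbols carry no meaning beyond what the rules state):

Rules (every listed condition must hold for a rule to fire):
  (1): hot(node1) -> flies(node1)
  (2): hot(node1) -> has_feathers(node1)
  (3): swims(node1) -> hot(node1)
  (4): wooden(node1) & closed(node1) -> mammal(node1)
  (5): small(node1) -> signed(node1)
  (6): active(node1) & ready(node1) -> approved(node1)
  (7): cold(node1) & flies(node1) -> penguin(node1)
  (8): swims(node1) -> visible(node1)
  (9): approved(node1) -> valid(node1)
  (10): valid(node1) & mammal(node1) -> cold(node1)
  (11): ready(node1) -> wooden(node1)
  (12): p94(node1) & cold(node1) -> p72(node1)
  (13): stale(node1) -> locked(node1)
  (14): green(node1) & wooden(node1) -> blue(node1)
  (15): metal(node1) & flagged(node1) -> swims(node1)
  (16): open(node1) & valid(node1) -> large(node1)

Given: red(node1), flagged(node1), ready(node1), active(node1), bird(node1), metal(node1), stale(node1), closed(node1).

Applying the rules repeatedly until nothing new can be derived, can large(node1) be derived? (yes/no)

no

Round 1: (6) [active(node1) & ready(node1) -> approved(node1)]; (11) [ready(node1) -> wooden(node1)]; (13) [stale(node1) -> locked(node1)]; (15) [metal(node1) & flagged(node1) -> swims(node1)]. Adds approved(node1), wooden(node1), locked(node1), swims(node1).
Round 2: (3) [swims(node1) -> hot(node1)]; (4) [wooden(node1) & closed(node1) -> mammal(node1)]; (8) [swims(node1) -> visible(node1)]; (9) [approved(node1) -> valid(node1)]. Adds hot(node1), mammal(node1), visible(node1), valid(node1).
Round 3: (1) [hot(node1) -> flies(node1)]; (2) [hot(node1) -> has_feathers(node1)]; (10) [valid(node1) & mammal(node1) -> cold(node1)]. Adds flies(node1), has_feathers(node1), cold(node1).
Round 4: (7) [cold(node1) & flies(node1) -> penguin(node1)]. Adds penguin(node1).
Fixed point reached. large(node1) is concluded only by (16); (16) needs open(node1) (never derived).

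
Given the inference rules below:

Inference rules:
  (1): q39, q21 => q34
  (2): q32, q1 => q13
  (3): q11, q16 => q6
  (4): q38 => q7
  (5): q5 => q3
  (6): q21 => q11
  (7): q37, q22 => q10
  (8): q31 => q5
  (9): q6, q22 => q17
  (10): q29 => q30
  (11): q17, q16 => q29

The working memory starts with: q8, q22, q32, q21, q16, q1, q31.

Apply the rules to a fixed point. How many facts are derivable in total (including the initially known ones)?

Round 1 fires (2), (6), (8), giving q13, q11, q5.
Round 2 fires (3), (5), giving q6, q3.
Round 3 fires (9), giving q17.
Round 4 fires (11), giving q29.
Round 5 fires (10), giving q30.
Closure: {q1, q11, q13, q16, q17, q21, q22, q29, q3, q30, q31, q32, q5, q6, q8} — 15 facts.

15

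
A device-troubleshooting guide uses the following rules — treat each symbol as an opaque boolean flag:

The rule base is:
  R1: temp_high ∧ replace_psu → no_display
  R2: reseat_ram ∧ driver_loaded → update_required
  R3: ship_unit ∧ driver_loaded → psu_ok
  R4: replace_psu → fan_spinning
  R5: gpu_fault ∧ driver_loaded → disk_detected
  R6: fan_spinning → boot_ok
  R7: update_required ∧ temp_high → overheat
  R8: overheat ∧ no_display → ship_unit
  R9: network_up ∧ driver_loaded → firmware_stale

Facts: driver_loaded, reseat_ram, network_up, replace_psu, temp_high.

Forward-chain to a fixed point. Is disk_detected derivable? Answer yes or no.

no

Round 1: R1 [temp_high ∧ replace_psu → no_display]; R2 [reseat_ram ∧ driver_loaded → update_required]; R4 [replace_psu → fan_spinning]; R9 [network_up ∧ driver_loaded → firmware_stale]. Adds no_display, update_required, fan_spinning, firmware_stale.
Round 2: R6 [fan_spinning → boot_ok]; R7 [update_required ∧ temp_high → overheat]. Adds boot_ok, overheat.
Round 3: R8 [overheat ∧ no_display → ship_unit]. Adds ship_unit.
Round 4: R3 [ship_unit ∧ driver_loaded → psu_ok]. Adds psu_ok.
Fixed point reached. disk_detected is concluded only by R5; R5 needs gpu_fault (never derived).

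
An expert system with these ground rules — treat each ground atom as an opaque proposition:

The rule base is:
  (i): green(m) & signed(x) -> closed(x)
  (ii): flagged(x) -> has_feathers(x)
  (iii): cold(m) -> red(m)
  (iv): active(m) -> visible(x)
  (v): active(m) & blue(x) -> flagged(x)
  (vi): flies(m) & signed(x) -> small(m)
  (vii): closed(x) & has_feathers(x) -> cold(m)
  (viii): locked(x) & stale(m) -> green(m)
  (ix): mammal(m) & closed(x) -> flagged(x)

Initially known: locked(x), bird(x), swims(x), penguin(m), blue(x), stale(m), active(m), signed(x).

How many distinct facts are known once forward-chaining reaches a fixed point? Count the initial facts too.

15

[1] (iv) [active(m) -> visible(x)]; (v) [active(m) & blue(x) -> flagged(x)]; (viii) [locked(x) & stale(m) -> green(m)]. ⇒ new: visible(x), flagged(x), green(m).
[2] (i) [green(m) & signed(x) -> closed(x)]; (ii) [flagged(x) -> has_feathers(x)]. ⇒ new: closed(x), has_feathers(x).
[3] (vii) [closed(x) & has_feathers(x) -> cold(m)]. ⇒ new: cold(m).
[4] (iii) [cold(m) -> red(m)]. ⇒ new: red(m).
Closure: {active(m), bird(x), blue(x), closed(x), cold(m), flagged(x), green(m), has_feathers(x), locked(x), penguin(m), red(m), signed(x), stale(m), swims(x), visible(x)} — 15 facts.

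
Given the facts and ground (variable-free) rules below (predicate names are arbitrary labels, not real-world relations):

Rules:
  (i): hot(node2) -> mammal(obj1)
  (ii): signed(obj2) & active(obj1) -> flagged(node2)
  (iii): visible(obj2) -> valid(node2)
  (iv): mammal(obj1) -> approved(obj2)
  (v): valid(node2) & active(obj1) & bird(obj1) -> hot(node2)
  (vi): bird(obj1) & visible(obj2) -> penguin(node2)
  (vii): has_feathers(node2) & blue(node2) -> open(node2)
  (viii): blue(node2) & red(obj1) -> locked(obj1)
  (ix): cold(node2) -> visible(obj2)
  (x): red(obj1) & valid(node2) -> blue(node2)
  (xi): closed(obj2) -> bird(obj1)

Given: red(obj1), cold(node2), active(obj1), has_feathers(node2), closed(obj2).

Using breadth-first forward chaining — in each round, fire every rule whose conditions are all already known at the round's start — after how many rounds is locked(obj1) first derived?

4

Round 1: (ix) [cold(node2) -> visible(obj2)]; (xi) [closed(obj2) -> bird(obj1)]. New: visible(obj2), bird(obj1).
Round 2: (iii) [visible(obj2) -> valid(node2)]; (vi) [bird(obj1) & visible(obj2) -> penguin(node2)]. New: valid(node2), penguin(node2).
Round 3: (v) [valid(node2) & active(obj1) & bird(obj1) -> hot(node2)]; (x) [red(obj1) & valid(node2) -> blue(node2)]. New: hot(node2), blue(node2).
Round 4: (i) [hot(node2) -> mammal(obj1)]; (vii) [has_feathers(node2) & blue(node2) -> open(node2)]; (viii) [blue(node2) & red(obj1) -> locked(obj1)]. New: mammal(obj1), open(node2), locked(obj1).
locked(obj1) first appears in round 4.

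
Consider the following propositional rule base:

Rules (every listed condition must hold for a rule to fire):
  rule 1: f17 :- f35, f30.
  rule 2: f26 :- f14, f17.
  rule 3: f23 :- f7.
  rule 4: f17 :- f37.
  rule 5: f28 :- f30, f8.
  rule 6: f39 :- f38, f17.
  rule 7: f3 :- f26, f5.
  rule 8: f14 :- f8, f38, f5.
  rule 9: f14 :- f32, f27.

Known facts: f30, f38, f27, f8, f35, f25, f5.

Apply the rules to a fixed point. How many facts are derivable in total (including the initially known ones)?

Round 1 fires rule 1, rule 5, rule 8, giving f17, f28, f14.
Round 2 fires rule 2, rule 6, giving f26, f39.
Round 3 fires rule 7, giving f3.
Closure: {f14, f17, f25, f26, f27, f28, f3, f30, f35, f38, f39, f5, f8} — 13 facts.

13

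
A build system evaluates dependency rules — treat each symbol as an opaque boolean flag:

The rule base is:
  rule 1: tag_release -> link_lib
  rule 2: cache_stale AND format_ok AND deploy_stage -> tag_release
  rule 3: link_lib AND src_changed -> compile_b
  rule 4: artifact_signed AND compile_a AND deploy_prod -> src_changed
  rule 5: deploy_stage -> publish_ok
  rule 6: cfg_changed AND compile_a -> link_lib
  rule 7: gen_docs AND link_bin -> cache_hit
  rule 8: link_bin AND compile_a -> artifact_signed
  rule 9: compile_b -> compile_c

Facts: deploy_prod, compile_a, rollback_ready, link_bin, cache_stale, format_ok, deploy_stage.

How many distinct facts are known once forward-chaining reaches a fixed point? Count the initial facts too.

14

Round 1: rule 2 [cache_stale AND format_ok AND deploy_stage -> tag_release]; rule 5 [deploy_stage -> publish_ok]; rule 8 [link_bin AND compile_a -> artifact_signed]. Adds tag_release, publish_ok, artifact_signed.
Round 2: rule 1 [tag_release -> link_lib]; rule 4 [artifact_signed AND compile_a AND deploy_prod -> src_changed]. Adds link_lib, src_changed.
Round 3: rule 3 [link_lib AND src_changed -> compile_b]. Adds compile_b.
Round 4: rule 9 [compile_b -> compile_c]. Adds compile_c.
Closure: {artifact_signed, cache_stale, compile_a, compile_b, compile_c, deploy_prod, deploy_stage, format_ok, link_bin, link_lib, publish_ok, rollback_ready, src_changed, tag_release} — 14 facts.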